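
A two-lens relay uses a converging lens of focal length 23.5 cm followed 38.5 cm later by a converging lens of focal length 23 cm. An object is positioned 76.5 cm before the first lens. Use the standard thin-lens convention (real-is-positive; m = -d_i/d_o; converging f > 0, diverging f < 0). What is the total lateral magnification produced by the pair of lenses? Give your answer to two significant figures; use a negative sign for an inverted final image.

Applying the thin-lens equation to the first lens, 1/23.5 = 1/76.5 + 1/d_i1, which gives d_i1 = 33.920 cm.
Its lateral magnification is m_1 = -d_i1/d_o1 = -(33.920)/76.5 = -0.4434.
Object distance for lens 2: d_o2 = 38.5 - 33.920 = 4.580 cm.
Applying the thin-lens equation again with f_2 = 23 cm and d_o2 = 4.580 cm gives d_i2 = -5.719 cm.
m_2 = -(-5.719)/(4.580) = 1.2487.
Total m = m_1 x m_2 = (-0.4434)(1.2487) = -0.5536.

-0.55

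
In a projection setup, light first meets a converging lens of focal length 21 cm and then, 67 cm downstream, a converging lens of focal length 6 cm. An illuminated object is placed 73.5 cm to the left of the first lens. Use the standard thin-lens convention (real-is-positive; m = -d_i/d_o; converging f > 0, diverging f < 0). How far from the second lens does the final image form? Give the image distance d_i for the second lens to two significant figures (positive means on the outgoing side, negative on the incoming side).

Lens 1: 1/d_i1 = 1/f_1 - 1/d_o1 = 1/21 - 1/73.5 = 0.03401 cm^-1, so d_i1 = 29.400 cm.
The intermediate image is 29.400 cm to the right of lens 1, so d_o2 = L - d_i1 = 67 - 29.400 = 37.600 cm.
Lens 2: 1/d_i2 = 1/f_2 - 1/d_o2 = 1/6 - 1/(37.600) = 0.14007 cm^-1, so d_i2 = 7.139 cm.

7.1 cm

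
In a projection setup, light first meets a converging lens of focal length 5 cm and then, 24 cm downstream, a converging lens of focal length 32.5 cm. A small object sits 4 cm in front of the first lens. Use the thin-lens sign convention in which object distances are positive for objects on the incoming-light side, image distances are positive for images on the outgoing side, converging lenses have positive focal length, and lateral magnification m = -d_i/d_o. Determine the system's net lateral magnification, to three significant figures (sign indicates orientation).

-14.1

Applying the thin-lens equation to the first lens, 1/5 = 1/4 + 1/d_i1, which gives d_i1 = -20.000 cm.
Its lateral magnification is m_1 = -d_i1/d_o1 = -(-20.000)/4 = 5.0000.
The intermediate image is virtual, 20.000 cm to the left of lens 1, so d_o2 = L - d_i1 = 24 - (-20.000) = 44.000 cm.
Applying the thin-lens equation again with f_2 = 32.5 cm and d_o2 = 44.000 cm gives d_i2 = 124.348 cm.
m_2 = -(124.348)/(44.000) = -2.8261.
Total m = m_1 x m_2 = (5.0000)(-2.8261) = -14.1304.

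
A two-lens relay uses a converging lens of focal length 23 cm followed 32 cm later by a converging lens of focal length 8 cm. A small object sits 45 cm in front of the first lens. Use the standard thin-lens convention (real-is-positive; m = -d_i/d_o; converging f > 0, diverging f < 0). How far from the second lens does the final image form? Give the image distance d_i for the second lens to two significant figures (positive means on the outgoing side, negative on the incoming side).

First lens: d_i1 = 1/(1/23 - 1/45) = 47.045 cm.
This image would form 47.045 cm past lens 1, i.e. 15.045 cm beyond lens 2, so it is a virtual object for lens 2: d_o2 = 32 - 47.045 = -15.045 cm.
Second lens: d_i2 = 1/(1/8 - 1/(-15.045)) = 5.223 cm.

5.2 cm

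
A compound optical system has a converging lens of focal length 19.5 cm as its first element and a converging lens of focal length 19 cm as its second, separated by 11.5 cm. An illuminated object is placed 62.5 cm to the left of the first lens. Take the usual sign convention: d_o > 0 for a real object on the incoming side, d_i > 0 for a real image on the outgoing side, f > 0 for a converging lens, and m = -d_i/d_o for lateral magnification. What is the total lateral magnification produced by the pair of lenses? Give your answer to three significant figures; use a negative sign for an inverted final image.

-0.240

Lens 1: 1/d_i1 = 1/f_1 - 1/d_o1 = 1/19.5 - 1/62.5 = 0.03528 cm^-1, so d_i1 = 28.343 cm.
m_1 = -(28.343)/62.5 = -0.4535.
Since 28.343 cm > 11.5 cm, the first image lies past the second lens and serves as a virtual object: d_o2 = L - d_i1 = -16.843 cm.
Lens 2: 1/d_i2 = 1/f_2 - 1/d_o2 = 1/19 - 1/(-16.843) = 0.11200 cm^-1, so d_i2 = 8.928 cm.
m_2 = -(8.928)/(-16.843) = 0.5301.
The system's lateral magnification is m_1 m_2 = (-0.4535)(0.5301) = -0.2404.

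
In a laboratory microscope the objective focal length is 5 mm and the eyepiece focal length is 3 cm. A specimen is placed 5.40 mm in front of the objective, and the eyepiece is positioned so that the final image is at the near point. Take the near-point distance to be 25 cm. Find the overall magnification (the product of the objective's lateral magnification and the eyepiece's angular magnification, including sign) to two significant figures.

Convert to cm: f_obj = 5 mm = 0.5 cm; d_o = 5.40 mm = 0.54 cm.
Objective: 1/d_i = 1/f_obj - 1/d_o = 1/0.5 - 1/0.54 = 0.14815 cm^-1, so d_i = 6.750 cm.
m_obj = -d_i/d_o = -6.750/0.54 = -12.500.
Eyepiece angular magnification (image at near point): M_eye = 1 + D/f_e = 1 + 25/3 = 9.333.
Overall M = m_obj x M_eye = (-12.500)(9.333) = -116.67.

-120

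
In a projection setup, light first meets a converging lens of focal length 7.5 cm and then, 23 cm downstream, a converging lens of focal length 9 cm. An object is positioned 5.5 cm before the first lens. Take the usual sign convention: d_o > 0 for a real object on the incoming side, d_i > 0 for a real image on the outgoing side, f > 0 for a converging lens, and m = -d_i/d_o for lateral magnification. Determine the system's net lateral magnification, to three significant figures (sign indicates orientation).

-0.975

Applying the thin-lens equation to the first lens, 1/7.5 = 1/5.5 + 1/d_i1, which gives d_i1 = -20.625 cm.
Its lateral magnification is m_1 = -d_i1/d_o1 = -(-20.625)/5.5 = 3.7500.
With d_i1 < 0 the first image is virtual and lies on the object side; the object distance for lens 2 is d_o2 = 23 - (-20.625) = 43.625 cm.
Applying the thin-lens equation again with f_2 = 9 cm and d_o2 = 43.625 cm gives d_i2 = 11.339 cm.
m_2 = -(11.339)/(43.625) = -0.2599.
Overall magnification: m = m_1 m_2 = -0.9747.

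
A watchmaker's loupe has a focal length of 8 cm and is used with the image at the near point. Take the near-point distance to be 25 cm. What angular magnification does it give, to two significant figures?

M = 1 + D/f = 1 + 25/8 = 4.125.

4.1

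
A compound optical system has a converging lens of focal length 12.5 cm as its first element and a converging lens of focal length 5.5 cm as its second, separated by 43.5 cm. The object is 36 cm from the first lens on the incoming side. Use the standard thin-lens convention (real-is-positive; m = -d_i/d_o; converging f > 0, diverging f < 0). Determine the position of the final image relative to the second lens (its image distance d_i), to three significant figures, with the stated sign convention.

7.10 cm

First lens: d_i1 = 1/(1/12.5 - 1/36) = 19.149 cm.
That image sits 24.351 cm in front of the second lens, so d_o2 = 24.351 cm.
Second lens: d_i2 = 1/(1/5.5 - 1/(24.351)) = 7.105 cm.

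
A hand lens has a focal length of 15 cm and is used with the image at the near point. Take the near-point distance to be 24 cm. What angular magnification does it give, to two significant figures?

2.6

M = 1 + D/f = 1 + 24/15 = 2.600.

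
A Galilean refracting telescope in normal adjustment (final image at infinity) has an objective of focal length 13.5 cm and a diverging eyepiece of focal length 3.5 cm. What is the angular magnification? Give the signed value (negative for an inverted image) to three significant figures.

M = -f_obj/f_eye = -13.5/(-3.5) = 3.857.

3.86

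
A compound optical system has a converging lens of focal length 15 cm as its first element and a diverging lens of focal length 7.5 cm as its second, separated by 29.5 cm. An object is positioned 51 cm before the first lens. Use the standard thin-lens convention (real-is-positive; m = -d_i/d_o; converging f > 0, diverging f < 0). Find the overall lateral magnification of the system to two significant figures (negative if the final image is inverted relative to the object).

-0.20

First lens: d_i1 = 1/(1/15 - 1/51) = 21.250 cm.
m_1 = -(21.250)/51 = -0.4167.
Object distance for lens 2: d_o2 = 29.5 - 21.250 = 8.250 cm.
Second lens: d_i2 = 1/(1/(-7.5) - 1/(8.250)) = -3.929 cm.
m_2 = -(-3.929)/(8.250) = 0.4762.
Overall magnification: m = m_1 m_2 = -0.1984.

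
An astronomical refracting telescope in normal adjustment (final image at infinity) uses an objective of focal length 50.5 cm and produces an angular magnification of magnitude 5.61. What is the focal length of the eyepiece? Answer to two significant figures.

9.0 cm

|M| = f_obj/f_eye, so f_eye = f_obj/|M| = 50.5/5.61 = 9.002 cm.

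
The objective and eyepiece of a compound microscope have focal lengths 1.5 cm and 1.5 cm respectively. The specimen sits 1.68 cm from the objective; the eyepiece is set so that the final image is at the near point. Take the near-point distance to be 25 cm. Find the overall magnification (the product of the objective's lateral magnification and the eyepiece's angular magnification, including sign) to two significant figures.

-150

Objective: 1/d_i = 1/f_obj - 1/d_o = 1/1.5 - 1/1.68 = 0.07143 cm^-1, so d_i = 14.000 cm.
m_obj = -d_i/d_o = -14.000/1.68 = -8.333.
Eyepiece angular magnification (image at near point): M_eye = 1 + D/f_e = 1 + 25/1.5 = 17.667.
Overall M = m_obj x M_eye = (-8.333)(17.667) = -147.22.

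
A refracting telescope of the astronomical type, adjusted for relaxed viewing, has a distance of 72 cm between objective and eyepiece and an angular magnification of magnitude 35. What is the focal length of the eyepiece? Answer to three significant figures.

2.00 cm

In normal adjustment the tube length equals f_obj + f_eye and |M| = f_obj/f_eye.
So f_obj = 35 f_eye and 35 f_eye + f_eye = 72 cm, giving f_eye = 72/36 = 2.000 cm and f_obj = 70.000 cm.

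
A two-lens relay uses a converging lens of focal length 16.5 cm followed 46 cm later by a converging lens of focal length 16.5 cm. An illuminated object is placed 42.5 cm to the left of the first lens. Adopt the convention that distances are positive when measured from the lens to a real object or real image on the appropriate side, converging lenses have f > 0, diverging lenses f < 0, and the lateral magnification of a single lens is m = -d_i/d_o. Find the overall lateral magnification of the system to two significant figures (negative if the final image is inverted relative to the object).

Applying the thin-lens equation to the first lens, 1/16.5 = 1/42.5 + 1/d_i1, which gives d_i1 = 26.971 cm.
Its lateral magnification is m_1 = -d_i1/d_o1 = -(26.971)/42.5 = -0.6346.
Object distance for lens 2: d_o2 = 46 - 26.971 = 19.029 cm.
Applying the thin-lens equation again with f_2 = 16.5 cm and d_o2 = 19.029 cm gives d_i2 = 124.158 cm.
m_2 = -(124.158)/(19.029) = -6.5247.
Total m = m_1 x m_2 = (-0.6346)(-6.5247) = 4.1407.

4.1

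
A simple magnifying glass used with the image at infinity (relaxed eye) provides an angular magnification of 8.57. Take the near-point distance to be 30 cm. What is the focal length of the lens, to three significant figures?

3.50 cm

For the image at infinity, M = D/f.
f = D/M = 30/8.57 = 3.501 cm.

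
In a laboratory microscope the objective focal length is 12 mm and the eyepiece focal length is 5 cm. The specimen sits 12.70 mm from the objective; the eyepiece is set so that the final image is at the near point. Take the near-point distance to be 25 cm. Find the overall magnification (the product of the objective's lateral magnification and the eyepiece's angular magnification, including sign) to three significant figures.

Convert to cm: f_obj = 12 mm = 1.2 cm; d_o = 12.70 mm = 1.27 cm.
Objective: 1/d_i = 1/f_obj - 1/d_o = 1/1.2 - 1/1.27 = 0.04593 cm^-1, so d_i = 21.771 cm.
m_obj = -d_i/d_o = -21.771/1.27 = -17.143.
Eyepiece angular magnification (image at near point): M_eye = 1 + D/f_e = 1 + 25/5 = 6.000.
Overall M = m_obj x M_eye = (-17.143)(6.000) = -102.86.

-103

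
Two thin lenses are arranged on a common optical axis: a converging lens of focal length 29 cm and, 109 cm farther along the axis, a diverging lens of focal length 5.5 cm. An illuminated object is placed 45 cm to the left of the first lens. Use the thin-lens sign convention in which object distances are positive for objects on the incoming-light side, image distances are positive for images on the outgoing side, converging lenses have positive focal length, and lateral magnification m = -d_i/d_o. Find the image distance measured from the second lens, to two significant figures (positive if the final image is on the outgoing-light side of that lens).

Applying the thin-lens equation to the first lens, 1/29 = 1/45 + 1/d_i1, which gives d_i1 = 81.563 cm.
The intermediate image is 81.563 cm to the right of lens 1, so d_o2 = L - d_i1 = 109 - 81.563 = 27.437 cm.
Applying the thin-lens equation again with f_2 = -5.5 cm and d_o2 = 27.437 cm gives d_i2 = -4.582 cm.

-4.6 cm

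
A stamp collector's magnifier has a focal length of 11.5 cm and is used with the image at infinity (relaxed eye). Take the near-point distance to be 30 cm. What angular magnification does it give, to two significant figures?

M = D/f = 30/11.5 = 2.609.

2.6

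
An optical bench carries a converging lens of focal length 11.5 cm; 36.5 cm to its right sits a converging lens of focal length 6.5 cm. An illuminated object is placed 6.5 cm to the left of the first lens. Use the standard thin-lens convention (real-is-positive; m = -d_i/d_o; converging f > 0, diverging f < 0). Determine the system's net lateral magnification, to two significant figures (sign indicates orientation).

-0.33

Lens 1: 1/d_i1 = 1/f_1 - 1/d_o1 = 1/11.5 - 1/6.5 = -0.06689 cm^-1, so d_i1 = -14.950 cm.
m_1 = -(-14.950)/6.5 = 2.3000.
With d_i1 < 0 the first image is virtual and lies on the object side; the object distance for lens 2 is d_o2 = 36.5 - (-14.950) = 51.450 cm.
Lens 2: 1/d_i2 = 1/f_2 - 1/d_o2 = 1/6.5 - 1/(51.450) = 0.13441 cm^-1, so d_i2 = 7.440 cm.
m_2 = -(7.440)/(51.450) = -0.1446.
The system's lateral magnification is m_1 m_2 = (2.3000)(-0.1446) = -0.3326.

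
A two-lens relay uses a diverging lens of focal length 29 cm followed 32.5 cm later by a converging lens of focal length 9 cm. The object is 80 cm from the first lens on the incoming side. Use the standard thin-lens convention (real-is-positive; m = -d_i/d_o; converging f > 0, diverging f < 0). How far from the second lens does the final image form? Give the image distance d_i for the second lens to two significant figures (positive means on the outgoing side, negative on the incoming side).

11 cm

First lens: d_i1 = 1/(1/(-29) - 1/80) = -21.284 cm.
The intermediate image is virtual, 21.284 cm to the left of lens 1, so d_o2 = L - d_i1 = 32.5 - (-21.284) = 53.784 cm.
Second lens: d_i2 = 1/(1/9 - 1/(53.784)) = 10.809 cm.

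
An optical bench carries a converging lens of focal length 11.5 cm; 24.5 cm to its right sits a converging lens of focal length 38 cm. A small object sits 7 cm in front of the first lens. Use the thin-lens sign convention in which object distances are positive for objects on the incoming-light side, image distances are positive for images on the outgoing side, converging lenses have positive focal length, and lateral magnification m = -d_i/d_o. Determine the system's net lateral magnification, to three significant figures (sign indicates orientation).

Lens 1: 1/d_i1 = 1/f_1 - 1/d_o1 = 1/11.5 - 1/7 = -0.05590 cm^-1, so d_i1 = -17.889 cm.
m_1 = -(-17.889)/7 = 2.5556.
The intermediate image is virtual, 17.889 cm to the left of lens 1, so d_o2 = L - d_i1 = 24.5 - (-17.889) = 42.389 cm.
Lens 2: 1/d_i2 = 1/f_2 - 1/d_o2 = 1/38 - 1/(42.389) = 0.00272 cm^-1, so d_i2 = 367.013 cm.
m_2 = -(367.013)/(42.389) = -8.6582.
The system's lateral magnification is m_1 m_2 = (2.5556)(-8.6582) = -22.1266.

-22.1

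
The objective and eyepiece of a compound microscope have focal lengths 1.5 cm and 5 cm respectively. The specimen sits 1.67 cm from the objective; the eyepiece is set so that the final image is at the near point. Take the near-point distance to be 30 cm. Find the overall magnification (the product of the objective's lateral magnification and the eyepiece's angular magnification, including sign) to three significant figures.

Objective: 1/d_i = 1/f_obj - 1/d_o = 1/1.5 - 1/1.67 = 0.06786 cm^-1, so d_i = 14.735 cm.
m_obj = -d_i/d_o = -14.735/1.67 = -8.824.
Eyepiece angular magnification (image at near point): M_eye = 1 + D/f_e = 1 + 30/5 = 7.000.
Overall M = m_obj x M_eye = (-8.824)(7.000) = -61.76.

-61.8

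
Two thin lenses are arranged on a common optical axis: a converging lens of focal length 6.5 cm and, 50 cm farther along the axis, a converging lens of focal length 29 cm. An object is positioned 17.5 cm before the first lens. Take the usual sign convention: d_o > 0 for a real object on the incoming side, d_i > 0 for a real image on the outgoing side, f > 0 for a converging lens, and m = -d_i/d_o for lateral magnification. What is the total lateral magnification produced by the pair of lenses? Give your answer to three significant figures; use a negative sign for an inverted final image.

1.61

Lens 1: 1/d_i1 = 1/f_1 - 1/d_o1 = 1/6.5 - 1/17.5 = 0.09670 cm^-1, so d_i1 = 10.341 cm.
m_1 = -(10.341)/17.5 = -0.5909.
Object distance for lens 2: d_o2 = 50 - 10.341 = 39.659 cm.
Lens 2: 1/d_i2 = 1/f_2 - 1/d_o2 = 1/29 - 1/(39.659) = 0.00927 cm^-1, so d_i2 = 107.900 cm.
m_2 = -(107.900)/(39.659) = -2.7207.
Total m = m_1 x m_2 = (-0.5909)(-2.7207) = 1.6077.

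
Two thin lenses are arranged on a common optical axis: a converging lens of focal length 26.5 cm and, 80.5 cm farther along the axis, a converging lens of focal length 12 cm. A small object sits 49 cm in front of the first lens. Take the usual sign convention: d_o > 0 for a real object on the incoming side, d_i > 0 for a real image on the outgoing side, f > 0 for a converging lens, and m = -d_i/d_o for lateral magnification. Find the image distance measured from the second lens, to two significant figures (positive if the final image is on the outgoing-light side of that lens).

First lens: d_i1 = 1/(1/26.5 - 1/49) = 57.711 cm.
Object distance for lens 2: d_o2 = 80.5 - 57.711 = 22.789 cm.
Second lens: d_i2 = 1/(1/12 - 1/(22.789)) = 25.347 cm.

25 cm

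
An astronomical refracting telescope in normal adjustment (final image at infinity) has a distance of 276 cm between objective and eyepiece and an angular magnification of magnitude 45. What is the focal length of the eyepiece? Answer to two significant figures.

6.0 cm

In normal adjustment the tube length equals f_obj + f_eye and |M| = f_obj/f_eye.
So f_obj = 45 f_eye and 45 f_eye + f_eye = 276 cm, giving f_eye = 276/46 = 6.000 cm and f_obj = 270.000 cm.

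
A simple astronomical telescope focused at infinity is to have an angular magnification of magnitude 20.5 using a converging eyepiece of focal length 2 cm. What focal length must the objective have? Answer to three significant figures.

|M| = f_obj/|f_eye|, so f_obj = |M| x |f_eye| = 20.5 x 2 = 41.000 cm.

41.0 cm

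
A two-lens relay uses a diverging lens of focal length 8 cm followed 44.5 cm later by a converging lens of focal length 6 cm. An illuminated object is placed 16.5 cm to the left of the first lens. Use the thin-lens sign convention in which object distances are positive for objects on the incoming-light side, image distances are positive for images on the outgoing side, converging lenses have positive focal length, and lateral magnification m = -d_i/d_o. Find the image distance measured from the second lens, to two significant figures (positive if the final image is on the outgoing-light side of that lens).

6.8 cm

Lens 1: 1/d_i1 = 1/f_1 - 1/d_o1 = 1/(-8) - 1/16.5 = -0.18561 cm^-1, so d_i1 = -5.388 cm.
With d_i1 < 0 the first image is virtual and lies on the object side; the object distance for lens 2 is d_o2 = 44.5 - (-5.388) = 49.888 cm.
Lens 2: 1/d_i2 = 1/f_2 - 1/d_o2 = 1/6 - 1/(49.888) = 0.14662 cm^-1, so d_i2 = 6.820 cm.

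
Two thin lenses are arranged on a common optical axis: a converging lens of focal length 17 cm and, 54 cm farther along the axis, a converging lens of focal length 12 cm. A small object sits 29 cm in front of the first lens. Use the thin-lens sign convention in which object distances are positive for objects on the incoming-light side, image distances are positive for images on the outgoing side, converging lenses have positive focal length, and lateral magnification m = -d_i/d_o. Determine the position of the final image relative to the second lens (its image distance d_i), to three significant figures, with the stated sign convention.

First lens: d_i1 = 1/(1/17 - 1/29) = 41.083 cm.
The intermediate image is 41.083 cm to the right of lens 1, so d_o2 = L - d_i1 = 54 - 41.083 = 12.917 cm.
Second lens: d_i2 = 1/(1/12 - 1/(12.917)) = 169.091 cm.

169 cm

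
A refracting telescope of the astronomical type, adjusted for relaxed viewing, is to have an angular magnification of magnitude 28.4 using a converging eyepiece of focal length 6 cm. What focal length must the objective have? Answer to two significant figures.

|M| = f_obj/|f_eye|, so f_obj = |M| x |f_eye| = 28.4 x 6 = 170.400 cm.

170 cm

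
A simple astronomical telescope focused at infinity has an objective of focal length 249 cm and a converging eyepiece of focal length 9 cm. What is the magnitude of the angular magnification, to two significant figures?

|M| = f_obj/|f_eye| = 249/9 = 27.667.

28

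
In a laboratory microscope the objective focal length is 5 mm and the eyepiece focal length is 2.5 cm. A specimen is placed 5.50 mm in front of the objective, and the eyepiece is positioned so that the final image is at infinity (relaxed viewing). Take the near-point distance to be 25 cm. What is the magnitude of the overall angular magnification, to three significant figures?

100

Convert to cm: f_obj = 5 mm = 0.5 cm; d_o = 5.50 mm = 0.55 cm.
Objective: 1/d_i = 1/f_obj - 1/d_o = 1/0.5 - 1/0.55 = 0.18182 cm^-1, so d_i = 5.500 cm.
m_obj = -d_i/d_o = -5.500/0.55 = -10.000.
Eyepiece angular magnification (image at infinity): M_eye = D/f_e = 25/2.5 = 10.000.
Overall M = m_obj x M_eye = (-10.000)(10.000) = -100.00.
|M| = 100.00.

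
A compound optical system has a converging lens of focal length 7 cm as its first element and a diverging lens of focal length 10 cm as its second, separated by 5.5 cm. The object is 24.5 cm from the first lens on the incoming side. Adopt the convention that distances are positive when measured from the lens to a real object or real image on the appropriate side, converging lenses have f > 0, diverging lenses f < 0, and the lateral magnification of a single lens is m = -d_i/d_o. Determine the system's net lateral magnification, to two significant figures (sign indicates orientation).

-0.70

Applying the thin-lens equation to the first lens, 1/7 = 1/24.5 + 1/d_i1, which gives d_i1 = 9.800 cm.
Its lateral magnification is m_1 = -d_i1/d_o1 = -(9.800)/24.5 = -0.4000.
This image would form 9.800 cm past lens 1, i.e. 4.300 cm beyond lens 2, so it is a virtual object for lens 2: d_o2 = 5.5 - 9.800 = -4.300 cm.
Applying the thin-lens equation again with f_2 = -10 cm and d_o2 = -4.300 cm gives d_i2 = 7.544 cm.
m_2 = -(7.544)/(-4.300) = 1.7544.
The system's lateral magnification is m_1 m_2 = (-0.4000)(1.7544) = -0.7018.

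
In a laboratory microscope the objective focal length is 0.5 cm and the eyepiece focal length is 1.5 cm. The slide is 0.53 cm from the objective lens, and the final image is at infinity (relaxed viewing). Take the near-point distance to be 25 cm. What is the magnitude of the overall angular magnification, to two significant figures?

280

Objective: 1/d_i = 1/f_obj - 1/d_o = 1/0.5 - 1/0.53 = 0.11321 cm^-1, so d_i = 8.833 cm.
m_obj = -d_i/d_o = -8.833/0.53 = -16.667.
Eyepiece angular magnification (image at infinity): M_eye = D/f_e = 25/1.5 = 16.667.
Overall M = m_obj x M_eye = (-16.667)(16.667) = -277.78.
|M| = 277.78.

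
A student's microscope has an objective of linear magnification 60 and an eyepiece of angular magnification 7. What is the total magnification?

The overall magnification of a compound microscope is the product of the objective and eyepiece magnifications:
M = M_obj x M_eye = 60 x 7 = 420.

420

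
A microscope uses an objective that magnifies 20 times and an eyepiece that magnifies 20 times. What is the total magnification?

400

The overall magnification of a compound microscope is the product of the objective and eyepiece magnifications:
M = M_obj x M_eye = 20 x 20 = 400.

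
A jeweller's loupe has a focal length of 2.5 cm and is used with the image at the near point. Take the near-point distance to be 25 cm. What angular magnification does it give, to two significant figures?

11

M = 1 + D/f = 1 + 25/2.5 = 11.000.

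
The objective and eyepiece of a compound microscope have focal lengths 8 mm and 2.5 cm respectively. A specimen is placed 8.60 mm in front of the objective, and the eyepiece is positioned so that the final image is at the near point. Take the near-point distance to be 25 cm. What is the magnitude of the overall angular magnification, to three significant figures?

147

Convert to cm: f_obj = 8 mm = 0.8 cm; d_o = 8.60 mm = 0.86 cm.
Objective: 1/d_i = 1/f_obj - 1/d_o = 1/0.8 - 1/0.86 = 0.08721 cm^-1, so d_i = 11.467 cm.
m_obj = -d_i/d_o = -11.467/0.86 = -13.333.
Eyepiece angular magnification (image at near point): M_eye = 1 + D/f_e = 1 + 25/2.5 = 11.000.
Overall M = m_obj x M_eye = (-13.333)(11.000) = -146.67.
|M| = 146.67.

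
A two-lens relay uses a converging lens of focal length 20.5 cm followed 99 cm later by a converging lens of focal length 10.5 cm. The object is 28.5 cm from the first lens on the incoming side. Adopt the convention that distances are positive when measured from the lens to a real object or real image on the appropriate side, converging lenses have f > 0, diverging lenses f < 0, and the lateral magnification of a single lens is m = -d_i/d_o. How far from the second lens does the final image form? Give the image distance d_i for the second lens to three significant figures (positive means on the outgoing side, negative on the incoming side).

Lens 1: 1/d_i1 = 1/f_1 - 1/d_o1 = 1/20.5 - 1/28.5 = 0.01369 cm^-1, so d_i1 = 73.031 cm.
The intermediate image is 73.031 cm to the right of lens 1, so d_o2 = L - d_i1 = 99 - 73.031 = 25.969 cm.
Lens 2: 1/d_i2 = 1/f_2 - 1/d_o2 = 1/10.5 - 1/(25.969) = 0.05673 cm^-1, so d_i2 = 17.627 cm.

17.6 cm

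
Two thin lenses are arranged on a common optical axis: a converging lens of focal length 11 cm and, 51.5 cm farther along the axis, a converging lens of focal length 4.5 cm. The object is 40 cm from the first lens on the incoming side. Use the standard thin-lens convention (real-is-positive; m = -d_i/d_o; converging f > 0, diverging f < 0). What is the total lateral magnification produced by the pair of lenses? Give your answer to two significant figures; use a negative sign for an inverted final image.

0.054

First lens: d_i1 = 1/(1/11 - 1/40) = 15.172 cm.
m_1 = -(15.172)/40 = -0.3793.
That image sits 36.328 cm in front of the second lens, so d_o2 = 36.328 cm.
Second lens: d_i2 = 1/(1/4.5 - 1/(36.328)) = 5.136 cm.
m_2 = -(5.136)/(36.328) = -0.1414.
The system's lateral magnification is m_1 m_2 = (-0.3793)(-0.1414) = 0.0536.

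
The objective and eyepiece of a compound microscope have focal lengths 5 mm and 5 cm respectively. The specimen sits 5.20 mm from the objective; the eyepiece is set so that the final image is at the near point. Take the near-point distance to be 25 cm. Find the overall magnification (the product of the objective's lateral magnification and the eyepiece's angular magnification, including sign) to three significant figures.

-150

Convert to cm: f_obj = 5 mm = 0.5 cm; d_o = 5.20 mm = 0.52 cm.
Objective: 1/d_i = 1/f_obj - 1/d_o = 1/0.5 - 1/0.52 = 0.07692 cm^-1, so d_i = 13.000 cm.
m_obj = -d_i/d_o = -13.000/0.52 = -25.000.
Eyepiece angular magnification (image at near point): M_eye = 1 + D/f_e = 1 + 25/5 = 6.000.
Overall M = m_obj x M_eye = (-25.000)(6.000) = -150.00.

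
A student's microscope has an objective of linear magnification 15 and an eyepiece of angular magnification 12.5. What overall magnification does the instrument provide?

The overall magnification of a compound microscope is the product of the objective and eyepiece magnifications:
M = M_obj x M_eye = 15 x 12.5 = 187.5.

187.5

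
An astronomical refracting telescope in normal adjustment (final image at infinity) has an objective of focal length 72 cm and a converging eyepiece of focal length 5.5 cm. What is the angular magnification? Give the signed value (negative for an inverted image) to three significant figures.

-13.1

M = -f_obj/f_eye = -72/(5.5) = -13.091.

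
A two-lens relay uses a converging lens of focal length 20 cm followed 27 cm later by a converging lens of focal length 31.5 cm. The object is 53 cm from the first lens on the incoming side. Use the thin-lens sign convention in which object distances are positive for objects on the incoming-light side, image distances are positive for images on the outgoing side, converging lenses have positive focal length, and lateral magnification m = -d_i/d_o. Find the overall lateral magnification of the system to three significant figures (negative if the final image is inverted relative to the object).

-0.521

First lens: d_i1 = 1/(1/20 - 1/53) = 32.121 cm.
m_1 = -(32.121)/53 = -0.6061.
Since 32.121 cm > 27 cm, the first image lies past the second lens and serves as a virtual object: d_o2 = L - d_i1 = -5.121 cm.
Second lens: d_i2 = 1/(1/31.5 - 1/(-5.121)) = 4.405 cm.
m_2 = -(4.405)/(-5.121) = 0.8602.
Total m = m_1 x m_2 = (-0.6061)(0.8602) = -0.5213.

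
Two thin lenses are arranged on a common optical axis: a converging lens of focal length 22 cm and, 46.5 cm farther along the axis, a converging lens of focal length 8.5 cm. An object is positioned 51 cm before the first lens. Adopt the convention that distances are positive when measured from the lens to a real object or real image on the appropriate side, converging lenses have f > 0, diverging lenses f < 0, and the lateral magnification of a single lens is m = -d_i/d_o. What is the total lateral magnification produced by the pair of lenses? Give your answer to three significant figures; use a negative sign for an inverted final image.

First lens: d_i1 = 1/(1/22 - 1/51) = 38.690 cm.
m_1 = -(38.690)/51 = -0.7586.
That image sits 7.810 cm in front of the second lens, so d_o2 = 7.810 cm.
Second lens: d_i2 = 1/(1/8.5 - 1/(7.810)) = -96.262 cm.
m_2 = -(-96.262)/(7.810) = 12.3250.
Overall magnification: m = m_1 m_2 = -9.3500.

-9.35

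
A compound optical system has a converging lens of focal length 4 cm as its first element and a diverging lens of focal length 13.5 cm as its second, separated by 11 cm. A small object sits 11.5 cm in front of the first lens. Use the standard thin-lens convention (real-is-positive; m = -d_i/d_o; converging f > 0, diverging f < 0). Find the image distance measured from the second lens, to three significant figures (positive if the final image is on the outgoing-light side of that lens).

-3.58 cm

First lens: d_i1 = 1/(1/4 - 1/11.5) = 6.133 cm.
That image sits 4.867 cm in front of the second lens, so d_o2 = 4.867 cm.
Second lens: d_i2 = 1/(1/(-13.5) - 1/(4.867)) = -3.577 cm.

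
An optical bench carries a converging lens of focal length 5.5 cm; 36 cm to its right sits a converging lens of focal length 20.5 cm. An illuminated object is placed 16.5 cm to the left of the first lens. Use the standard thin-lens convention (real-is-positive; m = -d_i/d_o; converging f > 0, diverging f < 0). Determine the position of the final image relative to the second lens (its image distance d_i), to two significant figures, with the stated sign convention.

First lens: d_i1 = 1/(1/5.5 - 1/16.5) = 8.250 cm.
That image sits 27.750 cm in front of the second lens, so d_o2 = 27.750 cm.
Second lens: d_i2 = 1/(1/20.5 - 1/(27.750)) = 78.466 cm.

78 cm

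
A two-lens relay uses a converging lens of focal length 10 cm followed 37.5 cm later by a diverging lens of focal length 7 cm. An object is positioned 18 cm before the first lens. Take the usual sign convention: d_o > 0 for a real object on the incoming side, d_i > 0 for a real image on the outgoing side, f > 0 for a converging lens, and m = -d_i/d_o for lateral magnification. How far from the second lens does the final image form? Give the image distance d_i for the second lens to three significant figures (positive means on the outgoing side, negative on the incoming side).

Lens 1: 1/d_i1 = 1/f_1 - 1/d_o1 = 1/10 - 1/18 = 0.04444 cm^-1, so d_i1 = 22.500 cm.
The intermediate image is 22.500 cm to the right of lens 1, so d_o2 = L - d_i1 = 37.5 - 22.500 = 15.000 cm.
Lens 2: 1/d_i2 = 1/f_2 - 1/d_o2 = 1/(-7) - 1/(15.000) = -0.20952 cm^-1, so d_i2 = -4.773 cm.

-4.77 cm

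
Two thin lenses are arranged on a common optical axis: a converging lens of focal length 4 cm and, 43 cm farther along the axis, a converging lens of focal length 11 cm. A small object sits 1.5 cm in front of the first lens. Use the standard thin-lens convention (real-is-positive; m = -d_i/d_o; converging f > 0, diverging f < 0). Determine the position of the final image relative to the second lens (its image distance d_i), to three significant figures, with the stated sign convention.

14.5 cm

First lens: d_i1 = 1/(1/4 - 1/1.5) = -2.400 cm.
The intermediate image is virtual, 2.400 cm to the left of lens 1, so d_o2 = L - d_i1 = 43 - (-2.400) = 45.400 cm.
Second lens: d_i2 = 1/(1/11 - 1/(45.400)) = 14.517 cm.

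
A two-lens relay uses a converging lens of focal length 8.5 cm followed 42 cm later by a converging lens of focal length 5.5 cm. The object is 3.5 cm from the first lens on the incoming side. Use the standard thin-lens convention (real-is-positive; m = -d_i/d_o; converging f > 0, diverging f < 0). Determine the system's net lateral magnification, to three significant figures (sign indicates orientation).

-0.220

Applying the thin-lens equation to the first lens, 1/8.5 = 1/3.5 + 1/d_i1, which gives d_i1 = -5.950 cm.
Its lateral magnification is m_1 = -d_i1/d_o1 = -(-5.950)/3.5 = 1.7000.
The intermediate image is virtual, 5.950 cm to the left of lens 1, so d_o2 = L - d_i1 = 42 - (-5.950) = 47.950 cm.
Applying the thin-lens equation again with f_2 = 5.5 cm and d_o2 = 47.950 cm gives d_i2 = 6.213 cm.
m_2 = -(6.213)/(47.950) = -0.1296.
The system's lateral magnification is m_1 m_2 = (1.7000)(-0.1296) = -0.2203.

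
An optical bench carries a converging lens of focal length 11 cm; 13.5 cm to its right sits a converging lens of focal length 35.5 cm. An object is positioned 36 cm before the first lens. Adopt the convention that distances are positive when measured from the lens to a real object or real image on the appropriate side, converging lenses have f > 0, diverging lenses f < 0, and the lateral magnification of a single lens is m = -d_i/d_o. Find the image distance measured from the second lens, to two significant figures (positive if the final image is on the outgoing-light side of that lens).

2.2 cm

Applying the thin-lens equation to the first lens, 1/11 = 1/36 + 1/d_i1, which gives d_i1 = 15.840 cm.
Since 15.840 cm > 13.5 cm, the first image lies past the second lens and serves as a virtual object: d_o2 = L - d_i1 = -2.340 cm.
Applying the thin-lens equation again with f_2 = 35.5 cm and d_o2 = -2.340 cm gives d_i2 = 2.195 cm.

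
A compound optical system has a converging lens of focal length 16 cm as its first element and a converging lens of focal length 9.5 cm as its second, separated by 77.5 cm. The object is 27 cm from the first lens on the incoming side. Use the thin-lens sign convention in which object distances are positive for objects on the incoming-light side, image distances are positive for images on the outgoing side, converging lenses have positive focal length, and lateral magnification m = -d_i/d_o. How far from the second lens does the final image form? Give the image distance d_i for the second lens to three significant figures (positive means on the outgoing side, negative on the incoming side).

12.6 cm

First lens: d_i1 = 1/(1/16 - 1/27) = 39.273 cm.
Object distance for lens 2: d_o2 = 77.5 - 39.273 = 38.227 cm.
Second lens: d_i2 = 1/(1/9.5 - 1/(38.227)) = 12.642 cm.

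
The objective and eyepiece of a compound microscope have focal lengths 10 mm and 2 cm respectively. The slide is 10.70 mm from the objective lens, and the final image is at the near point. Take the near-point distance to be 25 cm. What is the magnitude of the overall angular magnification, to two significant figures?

Convert to cm: f_obj = 10 mm = 1 cm; d_o = 10.70 mm = 1.07 cm.
Objective: 1/d_i = 1/f_obj - 1/d_o = 1/1 - 1/1.07 = 0.06542 cm^-1, so d_i = 15.286 cm.
m_obj = -d_i/d_o = -15.286/1.07 = -14.286.
Eyepiece angular magnification (image at near point): M_eye = 1 + D/f_e = 1 + 25/2 = 13.500.
Overall M = m_obj x M_eye = (-14.286)(13.500) = -192.86.
|M| = 192.86.

190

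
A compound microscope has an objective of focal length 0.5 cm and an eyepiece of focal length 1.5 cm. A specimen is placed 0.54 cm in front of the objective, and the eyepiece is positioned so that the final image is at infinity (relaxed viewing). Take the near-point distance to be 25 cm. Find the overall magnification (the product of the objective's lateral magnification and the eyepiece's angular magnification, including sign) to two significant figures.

-210

Objective: 1/d_i = 1/f_obj - 1/d_o = 1/0.5 - 1/0.54 = 0.14815 cm^-1, so d_i = 6.750 cm.
m_obj = -d_i/d_o = -6.750/0.54 = -12.500.
Eyepiece angular magnification (image at infinity): M_eye = D/f_e = 25/1.5 = 16.667.
Overall M = m_obj x M_eye = (-12.500)(16.667) = -208.33.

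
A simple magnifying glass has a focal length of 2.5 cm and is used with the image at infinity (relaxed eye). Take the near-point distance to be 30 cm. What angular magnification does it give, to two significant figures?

M = D/f = 30/2.5 = 12.000.

12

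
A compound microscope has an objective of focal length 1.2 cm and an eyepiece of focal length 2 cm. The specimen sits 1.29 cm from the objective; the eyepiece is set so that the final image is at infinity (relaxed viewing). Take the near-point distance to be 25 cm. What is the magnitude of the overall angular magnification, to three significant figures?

167

Objective: 1/d_i = 1/f_obj - 1/d_o = 1/1.2 - 1/1.29 = 0.05814 cm^-1, so d_i = 17.200 cm.
m_obj = -d_i/d_o = -17.200/1.29 = -13.333.
Eyepiece angular magnification (image at infinity): M_eye = D/f_e = 25/2 = 12.500.
Overall M = m_obj x M_eye = (-13.333)(12.500) = -166.67.
|M| = 166.67.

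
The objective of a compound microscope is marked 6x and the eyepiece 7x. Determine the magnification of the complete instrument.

42

The overall magnification of a compound microscope is the product of the objective and eyepiece magnifications:
M = M_obj x M_eye = 6 x 7 = 42.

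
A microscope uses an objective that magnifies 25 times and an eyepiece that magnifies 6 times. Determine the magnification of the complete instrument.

The overall magnification of a compound microscope is the product of the objective and eyepiece magnifications:
M = M_obj x M_eye = 25 x 6 = 150.

150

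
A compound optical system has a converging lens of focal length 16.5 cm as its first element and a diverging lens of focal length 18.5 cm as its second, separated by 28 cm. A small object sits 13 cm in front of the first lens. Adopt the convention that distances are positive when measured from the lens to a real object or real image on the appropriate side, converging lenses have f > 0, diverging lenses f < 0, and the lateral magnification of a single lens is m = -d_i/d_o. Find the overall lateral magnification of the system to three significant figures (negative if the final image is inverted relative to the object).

0.809

Lens 1: 1/d_i1 = 1/f_1 - 1/d_o1 = 1/16.5 - 1/13 = -0.01632 cm^-1, so d_i1 = -61.286 cm.
m_1 = -(-61.286)/13 = 4.7143.
The intermediate image is virtual, 61.286 cm to the left of lens 1, so d_o2 = L - d_i1 = 28 - (-61.286) = 89.286 cm.
Lens 2: 1/d_i2 = 1/f_2 - 1/d_o2 = 1/(-18.5) - 1/(89.286) = -0.06525 cm^-1, so d_i2 = -15.325 cm.
m_2 = -(-15.325)/(89.286) = 0.1716.
Total m = m_1 x m_2 = (4.7143)(0.1716) = 0.8091.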